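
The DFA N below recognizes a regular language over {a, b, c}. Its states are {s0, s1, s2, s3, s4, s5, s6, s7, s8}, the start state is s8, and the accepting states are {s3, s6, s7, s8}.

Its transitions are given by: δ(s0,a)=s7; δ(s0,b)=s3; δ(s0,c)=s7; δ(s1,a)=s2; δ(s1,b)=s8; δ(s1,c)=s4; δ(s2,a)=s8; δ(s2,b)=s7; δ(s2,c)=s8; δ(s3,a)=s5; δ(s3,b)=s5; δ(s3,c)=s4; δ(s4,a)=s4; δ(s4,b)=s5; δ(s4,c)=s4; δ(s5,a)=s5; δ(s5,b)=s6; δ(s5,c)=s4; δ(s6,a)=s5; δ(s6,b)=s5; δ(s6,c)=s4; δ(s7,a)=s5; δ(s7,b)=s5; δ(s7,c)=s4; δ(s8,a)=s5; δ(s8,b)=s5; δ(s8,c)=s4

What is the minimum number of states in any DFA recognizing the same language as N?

Reachable states from the start: {s4,s5,s6,s8}. Unreachable: {s0,s1,s2,s3,s7} — drop them.
Initial partition by acceptance: {s6,s8} | {s4,s5}.
Split {s4,s5} by δ(·,b) → {s4} and {s5}.
No further refinement is possible. Final partition (3 blocks): {s6,s8} | {s4} | {s5}.

3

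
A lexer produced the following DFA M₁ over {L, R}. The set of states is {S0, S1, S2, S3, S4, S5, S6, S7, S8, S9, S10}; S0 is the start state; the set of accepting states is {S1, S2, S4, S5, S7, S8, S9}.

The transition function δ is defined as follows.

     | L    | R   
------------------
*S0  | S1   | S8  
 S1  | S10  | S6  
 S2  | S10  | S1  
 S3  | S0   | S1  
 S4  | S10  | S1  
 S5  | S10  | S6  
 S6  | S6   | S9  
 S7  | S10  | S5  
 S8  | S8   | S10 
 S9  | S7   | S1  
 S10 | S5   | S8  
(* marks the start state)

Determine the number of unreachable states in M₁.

3

BFS from S0 reaches {S0, S1, S5, S6, S7, S8, S9, S10}; the 3 state(s) S2, S3, S4 are never visited.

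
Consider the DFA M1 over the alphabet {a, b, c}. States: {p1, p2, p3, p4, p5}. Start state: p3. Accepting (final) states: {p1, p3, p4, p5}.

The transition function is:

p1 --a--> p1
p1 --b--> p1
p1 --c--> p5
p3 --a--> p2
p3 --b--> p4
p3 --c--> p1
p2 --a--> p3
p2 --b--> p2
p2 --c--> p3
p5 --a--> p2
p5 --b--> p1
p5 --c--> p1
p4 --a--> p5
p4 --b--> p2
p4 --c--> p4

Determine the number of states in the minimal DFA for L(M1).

5

All states are reachable from the start state.
Initial partition by acceptance: {p1,p3,p4,p5} | {p2}.
Refine {p1,p3,p4,p5} on symbol a: members go to different blocks, giving {p1,p4} and {p3,p5}.
On input a, block {p1,p4} splits into {p1} and {p4}.
On input b, block {p3,p5} splits into {p3} and {p5}.
No further refinement is possible. Final partition (5 blocks): {p1} | {p2} | {p3} | {p4} | {p5}.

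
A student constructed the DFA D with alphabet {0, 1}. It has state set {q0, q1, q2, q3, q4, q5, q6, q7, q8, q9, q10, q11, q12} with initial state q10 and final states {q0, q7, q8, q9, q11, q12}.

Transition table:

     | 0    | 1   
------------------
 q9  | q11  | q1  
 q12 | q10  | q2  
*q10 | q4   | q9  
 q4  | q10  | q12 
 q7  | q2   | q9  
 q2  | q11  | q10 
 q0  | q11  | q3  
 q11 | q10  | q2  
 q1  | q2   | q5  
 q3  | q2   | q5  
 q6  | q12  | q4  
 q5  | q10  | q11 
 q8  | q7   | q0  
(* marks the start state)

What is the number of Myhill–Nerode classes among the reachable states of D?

6

Reachable states from the start: {q1,q2,q4,q5,q9,q10,q11,q12}. Unreachable: {q0,q3,q6,q7,q8} — drop them.
P0 = {q9,q11,q12} | {q1,q2,q4,q5,q10}.
Refine {q9,q11,q12} on symbol 0: members go to different blocks, giving {q11,q12} and {q9}.
Refine {q1,q2,q4,q5,q10} on symbol 0: members go to different blocks, giving {q1,q4,q5,q10} and {q2}.
Refine {q1,q4,q5,q10} on symbol 0: members go to different blocks, giving {q4,q5,q10} and {q1}.
Refine {q4,q5,q10} on symbol 1: members go to different blocks, giving {q4,q5} and {q10}.
No further refinement is possible. Final partition (6 blocks): {q11,q12} | {q4,q5} | {q9} | {q2} | {q1} | {q10}.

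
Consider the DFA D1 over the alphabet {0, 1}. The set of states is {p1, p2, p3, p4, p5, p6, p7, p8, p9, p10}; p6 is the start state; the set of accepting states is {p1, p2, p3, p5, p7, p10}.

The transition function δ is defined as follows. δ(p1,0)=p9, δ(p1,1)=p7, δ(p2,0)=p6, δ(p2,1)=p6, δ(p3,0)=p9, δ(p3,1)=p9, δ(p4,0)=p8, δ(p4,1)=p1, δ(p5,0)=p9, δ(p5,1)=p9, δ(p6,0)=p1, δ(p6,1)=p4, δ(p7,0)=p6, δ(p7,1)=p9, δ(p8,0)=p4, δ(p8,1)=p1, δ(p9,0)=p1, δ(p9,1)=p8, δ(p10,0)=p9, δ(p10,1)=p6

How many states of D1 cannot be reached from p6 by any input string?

Starting at p6 and following transitions, the reachable set is {p1, p4, p6, p7, p8, p9}. That leaves p2, p3, p5, p10 unreachable — 4 in total.

4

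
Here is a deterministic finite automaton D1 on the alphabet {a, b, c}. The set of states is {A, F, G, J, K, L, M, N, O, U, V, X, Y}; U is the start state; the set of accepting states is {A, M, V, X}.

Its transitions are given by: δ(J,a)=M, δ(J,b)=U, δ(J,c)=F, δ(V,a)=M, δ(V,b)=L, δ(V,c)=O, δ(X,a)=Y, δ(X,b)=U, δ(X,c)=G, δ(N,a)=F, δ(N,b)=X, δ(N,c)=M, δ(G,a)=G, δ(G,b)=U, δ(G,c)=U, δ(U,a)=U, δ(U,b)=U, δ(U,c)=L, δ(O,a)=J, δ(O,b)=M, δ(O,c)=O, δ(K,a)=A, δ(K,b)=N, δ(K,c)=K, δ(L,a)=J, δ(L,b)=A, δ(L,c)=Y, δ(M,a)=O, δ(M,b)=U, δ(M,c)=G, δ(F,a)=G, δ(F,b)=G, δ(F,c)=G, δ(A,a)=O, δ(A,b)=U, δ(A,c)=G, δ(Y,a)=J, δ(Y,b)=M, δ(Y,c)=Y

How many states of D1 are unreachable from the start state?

Starting at U and following transitions, the reachable set is {A, F, G, J, L, M, O, U, Y}. That leaves K, N, V, X unreachable — 4 in total.

4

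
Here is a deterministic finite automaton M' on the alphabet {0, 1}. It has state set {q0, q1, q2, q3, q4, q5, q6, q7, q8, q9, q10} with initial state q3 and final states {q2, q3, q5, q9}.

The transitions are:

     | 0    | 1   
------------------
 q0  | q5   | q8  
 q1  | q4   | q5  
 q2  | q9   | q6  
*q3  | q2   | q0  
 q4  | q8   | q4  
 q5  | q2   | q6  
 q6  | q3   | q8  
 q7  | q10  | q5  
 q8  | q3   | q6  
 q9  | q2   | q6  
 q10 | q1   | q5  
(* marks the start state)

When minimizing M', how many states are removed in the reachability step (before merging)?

Starting at q3 and following transitions, the reachable set is {q0, q2, q3, q5, q6, q8, q9}. That leaves q1, q4, q7, q10 unreachable — 4 in total.

4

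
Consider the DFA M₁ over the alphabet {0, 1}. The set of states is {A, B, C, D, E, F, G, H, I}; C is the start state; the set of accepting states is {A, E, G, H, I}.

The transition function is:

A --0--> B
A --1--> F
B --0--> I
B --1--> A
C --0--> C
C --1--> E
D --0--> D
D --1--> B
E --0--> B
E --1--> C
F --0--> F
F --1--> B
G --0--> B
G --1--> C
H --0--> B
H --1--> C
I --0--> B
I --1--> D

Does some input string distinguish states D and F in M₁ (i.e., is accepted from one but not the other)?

Reachable states from the start: {A,B,C,D,E,F,I}. Unreachable: {G,H} — drop them.
P0 = {A,E,I} | {B,C,D,F}.
On input 0, block {B,C,D,F} splits into {C,D,F} and {B}.
On input 1, block {C,D,F} splits into {D,F} and {C}.
Refine {A,E,I} on symbol 1: members go to different blocks, giving {A,I} and {E}.
The partition is now stable with 5 blocks: {A,I} | {D,F} | {B} | {C} | {E}.
D and F lie in the same block of the stable partition, so they are equivalent — no string distinguishes them.

No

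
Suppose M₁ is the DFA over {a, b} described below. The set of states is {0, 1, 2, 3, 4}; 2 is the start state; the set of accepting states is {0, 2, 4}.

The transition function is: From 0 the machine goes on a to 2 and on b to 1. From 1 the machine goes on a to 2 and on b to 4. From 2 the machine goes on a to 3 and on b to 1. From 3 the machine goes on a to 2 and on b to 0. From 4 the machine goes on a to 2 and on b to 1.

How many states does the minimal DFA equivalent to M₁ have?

3

All states are reachable from the start state.
Start with accepting vs non-accepting: {0,2,4} | {1,3}.
On input a, block {0,2,4} splits into {0,4} and {2}.
Stable partition: {0,4} | {1,3} | {2} — 3 equivalence classes.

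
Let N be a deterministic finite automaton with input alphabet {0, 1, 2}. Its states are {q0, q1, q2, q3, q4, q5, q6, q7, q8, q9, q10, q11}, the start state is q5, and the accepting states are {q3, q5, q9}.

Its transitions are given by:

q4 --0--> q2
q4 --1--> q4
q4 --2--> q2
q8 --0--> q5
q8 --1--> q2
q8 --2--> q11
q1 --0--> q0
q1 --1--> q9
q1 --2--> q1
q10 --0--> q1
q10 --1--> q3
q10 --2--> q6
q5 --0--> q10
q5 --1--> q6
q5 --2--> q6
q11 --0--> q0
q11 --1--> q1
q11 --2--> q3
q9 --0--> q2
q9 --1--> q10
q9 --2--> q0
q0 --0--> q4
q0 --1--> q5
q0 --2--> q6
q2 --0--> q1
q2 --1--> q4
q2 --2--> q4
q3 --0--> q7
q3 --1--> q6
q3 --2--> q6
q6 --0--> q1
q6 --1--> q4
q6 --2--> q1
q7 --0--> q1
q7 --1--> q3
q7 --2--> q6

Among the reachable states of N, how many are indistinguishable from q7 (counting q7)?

States {q8,q11} cannot be reached from the start state, so discard them.
Initial partition by acceptance: {q3,q5,q9} | {q0,q1,q2,q4,q6,q7,q10}.
On input 1, block {q0,q1,q2,q4,q6,q7,q10} splits into {q0,q1,q7,q10} and {q2,q4,q6}.
On input 0, block {q3,q5,q9} splits into {q3,q5} and {q9}.
Split {q0,q1,q7,q10} by δ(·,0) → {q1,q7,q10} and {q0}.
On input 0, block {q1,q7,q10} splits into {q7,q10} and {q1}.
On input 0, block {q2,q4,q6} splits into {q2,q6} and {q4}.
Split {q2,q6} by δ(·,2) → {q2} and {q6}.
The partition is now stable with 8 blocks: {q3,q5} | {q7,q10} | {q2} | {q9} | {q0} | {q1} | {q4} | {q6}.
State q7 belongs to the block {q7,q10}, which has 2 states.

2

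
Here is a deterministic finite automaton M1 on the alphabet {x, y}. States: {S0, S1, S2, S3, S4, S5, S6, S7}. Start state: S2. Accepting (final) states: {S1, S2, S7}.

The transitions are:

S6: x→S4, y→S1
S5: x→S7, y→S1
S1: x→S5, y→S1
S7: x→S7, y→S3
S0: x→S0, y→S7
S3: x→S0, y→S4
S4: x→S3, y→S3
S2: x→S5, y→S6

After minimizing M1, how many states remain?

Every state is reachable, so we keep all 8.
P0 = {S1,S2,S7} | {S0,S3,S4,S5,S6}.
On input x, block {S1,S2,S7} splits into {S1,S2} and {S7}.
Split {S1,S2} by δ(·,y) → {S1} and {S2}.
On input x, block {S0,S3,S4,S5,S6} splits into {S0,S3,S4,S6} and {S5}.
On input y, block {S0,S3,S4,S6} splits into {S3,S4} and {S0} and {S6}.
Split {S3,S4} by δ(·,x) → {S3} and {S4}.
Stable partition: {S1} | {S3} | {S7} | {S2} | {S5} | {S0} | {S6} | {S4} — 8 equivalence classes.

8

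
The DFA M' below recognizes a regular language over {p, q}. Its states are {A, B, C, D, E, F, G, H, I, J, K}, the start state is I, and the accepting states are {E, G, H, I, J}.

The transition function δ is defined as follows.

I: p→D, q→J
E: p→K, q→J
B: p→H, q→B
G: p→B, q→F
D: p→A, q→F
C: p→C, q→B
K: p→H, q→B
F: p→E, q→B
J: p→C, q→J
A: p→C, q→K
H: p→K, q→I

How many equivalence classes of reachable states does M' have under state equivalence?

4

First remove the unreachable states {G}; 10 states remain.
Initial partition by acceptance: {E,H,I,J} | {A,B,C,D,F,K}.
Refine {A,B,C,D,F,K} on symbol p: members go to different blocks, giving {A,C,D} and {B,F,K}.
On input p, block {E,H,I,J} splits into {E,H} and {I,J}.
No further refinement is possible. Final partition (4 blocks): {E,H} | {A,C,D} | {B,F,K} | {I,J}.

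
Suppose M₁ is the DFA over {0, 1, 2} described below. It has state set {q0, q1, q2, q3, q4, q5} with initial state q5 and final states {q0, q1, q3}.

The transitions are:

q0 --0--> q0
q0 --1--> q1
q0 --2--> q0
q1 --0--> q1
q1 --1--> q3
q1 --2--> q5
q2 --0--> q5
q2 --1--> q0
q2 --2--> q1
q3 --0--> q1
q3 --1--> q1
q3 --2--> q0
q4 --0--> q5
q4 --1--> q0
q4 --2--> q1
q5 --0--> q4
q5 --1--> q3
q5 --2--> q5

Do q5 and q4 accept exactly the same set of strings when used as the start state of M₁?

First remove the unreachable states {q2}; 5 states remain.
P0 = {q0,q1,q3} | {q4,q5}.
On input 2, block {q0,q1,q3} splits into {q0,q3} and {q1}.
Split {q0,q3} by δ(·,0) → {q0} and {q3}.
Refine {q4,q5} on symbol 1: members go to different blocks, giving {q4} and {q5}.
The partition is now stable with 5 blocks: {q0} | {q4} | {q1} | {q3} | {q5}.
q5 and q4 end up in different blocks, so they are distinguishable. For instance, the string '2' is accepted from only q4.

No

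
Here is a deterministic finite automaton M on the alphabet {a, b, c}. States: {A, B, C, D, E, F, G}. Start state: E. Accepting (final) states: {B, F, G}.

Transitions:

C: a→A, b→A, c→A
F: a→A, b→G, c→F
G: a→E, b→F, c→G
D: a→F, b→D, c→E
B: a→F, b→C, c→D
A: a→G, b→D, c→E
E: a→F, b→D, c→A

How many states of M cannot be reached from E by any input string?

2

No path from E leads to B, C; the other 5 states are all reachable.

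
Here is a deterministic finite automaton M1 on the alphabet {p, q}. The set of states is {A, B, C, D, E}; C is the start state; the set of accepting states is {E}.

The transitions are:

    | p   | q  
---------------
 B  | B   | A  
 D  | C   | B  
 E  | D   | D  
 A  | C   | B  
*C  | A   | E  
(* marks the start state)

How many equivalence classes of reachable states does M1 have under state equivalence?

P0 = {E} | {A,B,C,D}.
On input q, block {A,B,C,D} splits into {A,B,D} and {C}.
Refine {A,B,D} on symbol p: members go to different blocks, giving {A,D} and {B}.
The partition is now stable with 4 blocks: {E} | {A,D} | {C} | {B}.

4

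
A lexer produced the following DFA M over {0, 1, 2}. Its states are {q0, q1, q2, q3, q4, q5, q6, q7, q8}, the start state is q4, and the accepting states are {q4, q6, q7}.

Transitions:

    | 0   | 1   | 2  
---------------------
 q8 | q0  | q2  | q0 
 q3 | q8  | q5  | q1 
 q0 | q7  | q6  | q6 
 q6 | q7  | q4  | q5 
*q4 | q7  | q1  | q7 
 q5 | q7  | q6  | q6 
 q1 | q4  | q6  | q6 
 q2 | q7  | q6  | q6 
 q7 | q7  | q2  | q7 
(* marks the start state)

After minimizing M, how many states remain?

3

Reachable states from the start: {q1,q2,q4,q5,q6,q7}. Unreachable: {q0,q3,q8} — drop them.
P0 = {q4,q6,q7} | {q1,q2,q5}.
On input 1, block {q4,q6,q7} splits into {q4,q7} and {q6}.
The partition is now stable with 3 blocks: {q4,q7} | {q1,q2,q5} | {q6}.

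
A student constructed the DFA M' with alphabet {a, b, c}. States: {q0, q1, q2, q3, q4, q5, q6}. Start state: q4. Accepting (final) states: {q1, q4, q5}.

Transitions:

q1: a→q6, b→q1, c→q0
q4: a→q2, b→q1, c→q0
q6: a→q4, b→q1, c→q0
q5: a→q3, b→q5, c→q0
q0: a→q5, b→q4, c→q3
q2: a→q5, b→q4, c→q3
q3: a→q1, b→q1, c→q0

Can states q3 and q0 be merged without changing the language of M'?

Yes

All states are reachable from the start state.
Start with accepting vs non-accepting: {q1,q4,q5} | {q0,q2,q3,q6}.
No further refinement is possible. Final partition (2 blocks): {q1,q4,q5} | {q0,q2,q3,q6}.
q3 and q0 lie in the same block of the stable partition, so they are equivalent — no string distinguishes them.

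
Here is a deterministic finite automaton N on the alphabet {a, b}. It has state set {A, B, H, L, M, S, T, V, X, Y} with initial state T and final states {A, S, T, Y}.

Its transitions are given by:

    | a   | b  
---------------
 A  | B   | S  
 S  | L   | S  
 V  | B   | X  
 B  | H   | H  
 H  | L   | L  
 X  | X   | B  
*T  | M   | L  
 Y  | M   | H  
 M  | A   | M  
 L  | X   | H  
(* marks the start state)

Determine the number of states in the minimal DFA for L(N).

Reachable states from the start: {A,B,H,L,M,S,T,X}. Unreachable: {V,Y} — drop them.
Start with accepting vs non-accepting: {A,S,T} | {B,H,L,M,X}.
Split {A,S,T} by δ(·,b) → {A,S} and {T}.
Split {B,H,L,M,X} by δ(·,a) → {B,H,L,X} and {M}.
The partition is now stable with 4 blocks: {A,S} | {B,H,L,X} | {T} | {M}.

4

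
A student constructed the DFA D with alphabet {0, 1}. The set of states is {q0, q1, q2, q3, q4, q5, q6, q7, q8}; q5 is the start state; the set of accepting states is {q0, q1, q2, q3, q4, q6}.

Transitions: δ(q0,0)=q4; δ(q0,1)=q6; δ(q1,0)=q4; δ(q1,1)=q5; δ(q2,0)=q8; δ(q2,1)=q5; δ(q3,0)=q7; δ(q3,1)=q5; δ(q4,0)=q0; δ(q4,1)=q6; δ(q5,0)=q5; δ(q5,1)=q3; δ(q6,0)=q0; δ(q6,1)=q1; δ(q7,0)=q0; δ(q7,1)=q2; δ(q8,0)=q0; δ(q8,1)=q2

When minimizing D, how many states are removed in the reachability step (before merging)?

0

Every one of the 9 states is reachable from q5.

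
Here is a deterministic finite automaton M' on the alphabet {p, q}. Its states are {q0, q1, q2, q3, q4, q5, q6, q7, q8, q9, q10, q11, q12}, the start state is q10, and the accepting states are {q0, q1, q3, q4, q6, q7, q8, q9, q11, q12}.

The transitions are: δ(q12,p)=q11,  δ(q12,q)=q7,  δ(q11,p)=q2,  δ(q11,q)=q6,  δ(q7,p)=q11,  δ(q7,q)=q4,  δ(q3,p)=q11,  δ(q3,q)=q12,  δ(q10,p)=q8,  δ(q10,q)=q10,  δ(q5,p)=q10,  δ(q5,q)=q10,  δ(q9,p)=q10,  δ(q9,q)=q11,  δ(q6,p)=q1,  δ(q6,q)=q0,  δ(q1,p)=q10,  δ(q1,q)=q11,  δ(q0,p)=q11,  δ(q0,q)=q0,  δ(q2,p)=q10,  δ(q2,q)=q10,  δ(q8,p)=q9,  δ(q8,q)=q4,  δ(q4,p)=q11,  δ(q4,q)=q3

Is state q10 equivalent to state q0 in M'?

No

First remove the unreachable states {q5}; 12 states remain.
Start with accepting vs non-accepting: {q0,q1,q3,q4,q6,q7,q8,q9,q11,q12} | {q2,q10}.
On input p, block {q0,q1,q3,q4,q6,q7,q8,q9,q11,q12} splits into {q0,q3,q4,q6,q7,q8,q12} and {q1,q9,q11}.
Split {q2,q10} by δ(·,p) → {q2} and {q10}.
On input p, block {q1,q9,q11} splits into {q1,q9} and {q11}.
Split {q0,q3,q4,q6,q7,q8,q12} by δ(·,p) → {q0,q3,q4,q7,q12} and {q6,q8}.
Stable partition: {q0,q3,q4,q7,q12} | {q2} | {q1,q9} | {q10} | {q11} | {q6,q8} — 6 equivalence classes.
q10 and q0 end up in different blocks, so they are distinguishable. For instance, the string 'ε' is accepted from only q0.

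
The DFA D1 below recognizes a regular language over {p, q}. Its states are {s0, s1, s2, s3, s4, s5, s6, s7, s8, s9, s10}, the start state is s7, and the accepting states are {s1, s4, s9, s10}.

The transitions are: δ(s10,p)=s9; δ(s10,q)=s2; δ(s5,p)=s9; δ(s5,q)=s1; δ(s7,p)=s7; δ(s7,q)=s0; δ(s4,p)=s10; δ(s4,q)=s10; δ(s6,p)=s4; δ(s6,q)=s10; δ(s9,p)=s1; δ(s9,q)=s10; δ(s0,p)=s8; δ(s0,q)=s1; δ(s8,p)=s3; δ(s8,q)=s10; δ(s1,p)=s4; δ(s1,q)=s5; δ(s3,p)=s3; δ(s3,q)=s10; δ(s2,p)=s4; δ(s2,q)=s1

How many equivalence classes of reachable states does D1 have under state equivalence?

5

First remove the unreachable states {s6}; 10 states remain.
P0 = {s1,s4,s9,s10} | {s0,s2,s3,s5,s7,s8}.
On input q, block {s1,s4,s9,s10} splits into {s1,s10} and {s4,s9}.
Refine {s0,s2,s3,s5,s7,s8} on symbol p: members go to different blocks, giving {s0,s3,s7,s8} and {s2,s5}.
Refine {s0,s3,s7,s8} on symbol q: members go to different blocks, giving {s0,s3,s8} and {s7}.
No further refinement is possible. Final partition (5 blocks): {s1,s10} | {s0,s3,s8} | {s4,s9} | {s2,s5} | {s7}.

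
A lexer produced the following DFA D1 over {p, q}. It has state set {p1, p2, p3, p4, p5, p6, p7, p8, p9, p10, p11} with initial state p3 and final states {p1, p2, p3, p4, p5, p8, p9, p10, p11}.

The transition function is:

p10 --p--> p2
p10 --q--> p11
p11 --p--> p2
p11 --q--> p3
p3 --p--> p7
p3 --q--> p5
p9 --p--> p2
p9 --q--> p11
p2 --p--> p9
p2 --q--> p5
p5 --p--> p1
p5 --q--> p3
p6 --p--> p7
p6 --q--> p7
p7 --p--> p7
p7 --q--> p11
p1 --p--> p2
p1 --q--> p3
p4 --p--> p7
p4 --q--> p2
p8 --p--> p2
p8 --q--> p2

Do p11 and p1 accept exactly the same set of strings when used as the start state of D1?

Yes

Reachable states from the start: {p1,p2,p3,p5,p7,p9,p11}. Unreachable: {p4,p6,p8,p10} — drop them.
P0 = {p1,p2,p3,p5,p9,p11} | {p7}.
On input p, block {p1,p2,p3,p5,p9,p11} splits into {p1,p2,p5,p9,p11} and {p3}.
On input q, block {p1,p2,p5,p9,p11} splits into {p1,p5,p11} and {p2,p9}.
On input p, block {p1,p5,p11} splits into {p1,p11} and {p5}.
Refine {p2,p9} on symbol q: members go to different blocks, giving {p2} and {p9}.
Stable partition: {p1,p11} | {p7} | {p3} | {p2} | {p5} | {p9} — 6 equivalence classes.
p11 and p1 lie in the same block of the stable partition, so they are equivalent — no string distinguishes them.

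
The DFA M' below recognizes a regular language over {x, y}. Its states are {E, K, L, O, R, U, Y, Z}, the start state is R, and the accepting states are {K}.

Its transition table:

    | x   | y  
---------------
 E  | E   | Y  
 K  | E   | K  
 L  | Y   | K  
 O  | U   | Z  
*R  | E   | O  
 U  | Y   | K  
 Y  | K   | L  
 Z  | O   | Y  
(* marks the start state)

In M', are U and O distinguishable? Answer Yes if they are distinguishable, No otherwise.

All states are reachable from the start state.
P0 = {K} | {E,L,O,R,U,Y,Z}.
Refine {E,L,O,R,U,Y,Z} on symbol x: members go to different blocks, giving {E,L,O,R,U,Z} and {Y}.
Refine {E,L,O,R,U,Z} on symbol x: members go to different blocks, giving {E,O,R,Z} and {L,U}.
Refine {E,O,R,Z} on symbol x: members go to different blocks, giving {E,R,Z} and {O}.
On input x, block {E,R,Z} splits into {E,R} and {Z}.
On input y, block {E,R} splits into {R} and {E}.
The partition is now stable with 7 blocks: {K} | {R} | {Y} | {L,U} | {O} | {Z} | {E}.
U and O end up in different blocks, so they are distinguishable. For instance, the string 'y' is accepted from only U.

Yes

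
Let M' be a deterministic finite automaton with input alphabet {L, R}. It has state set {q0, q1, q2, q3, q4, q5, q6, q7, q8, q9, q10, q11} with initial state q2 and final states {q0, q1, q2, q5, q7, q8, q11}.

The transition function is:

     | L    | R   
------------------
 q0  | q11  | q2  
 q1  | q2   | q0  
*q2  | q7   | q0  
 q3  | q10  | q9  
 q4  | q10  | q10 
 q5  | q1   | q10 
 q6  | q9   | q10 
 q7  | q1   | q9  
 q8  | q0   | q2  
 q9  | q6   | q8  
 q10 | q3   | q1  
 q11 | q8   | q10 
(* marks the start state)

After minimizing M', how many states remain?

5

States {q4,q5} cannot be reached from the start state, so discard them.
P0 = {q0,q1,q2,q7,q8,q11} | {q3,q6,q9,q10}.
Split {q0,q1,q2,q7,q8,q11} by δ(·,R) → {q0,q1,q2,q8} and {q7,q11}.
Refine {q0,q1,q2,q8} on symbol L: members go to different blocks, giving {q0,q2} and {q1,q8}.
On input R, block {q3,q6,q9,q10} splits into {q3,q6} and {q9,q10}.
Stable partition: {q0,q2} | {q3,q6} | {q7,q11} | {q1,q8} | {q9,q10} — 5 equivalence classes.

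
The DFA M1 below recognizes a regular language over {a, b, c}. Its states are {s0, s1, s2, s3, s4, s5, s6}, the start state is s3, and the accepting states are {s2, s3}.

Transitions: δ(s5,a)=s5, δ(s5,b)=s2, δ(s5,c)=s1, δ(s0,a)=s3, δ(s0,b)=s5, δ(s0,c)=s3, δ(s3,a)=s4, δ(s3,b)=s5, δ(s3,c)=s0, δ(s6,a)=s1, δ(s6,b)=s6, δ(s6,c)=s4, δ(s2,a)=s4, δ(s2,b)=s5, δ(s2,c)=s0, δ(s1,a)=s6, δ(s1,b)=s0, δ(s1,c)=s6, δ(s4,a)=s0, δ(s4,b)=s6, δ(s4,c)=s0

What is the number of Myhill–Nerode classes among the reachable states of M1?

All states are reachable from the start state.
Initial partition by acceptance: {s2,s3} | {s0,s1,s4,s5,s6}.
Refine {s0,s1,s4,s5,s6} on symbol a: members go to different blocks, giving {s1,s4,s5,s6} and {s0}.
Refine {s1,s4,s5,s6} on symbol a: members go to different blocks, giving {s1,s5,s6} and {s4}.
Refine {s1,s5,s6} on symbol b: members go to different blocks, giving {s1} and {s5} and {s6}.
Stable partition: {s2,s3} | {s1} | {s0} | {s4} | {s5} | {s6} — 6 equivalence classes.

6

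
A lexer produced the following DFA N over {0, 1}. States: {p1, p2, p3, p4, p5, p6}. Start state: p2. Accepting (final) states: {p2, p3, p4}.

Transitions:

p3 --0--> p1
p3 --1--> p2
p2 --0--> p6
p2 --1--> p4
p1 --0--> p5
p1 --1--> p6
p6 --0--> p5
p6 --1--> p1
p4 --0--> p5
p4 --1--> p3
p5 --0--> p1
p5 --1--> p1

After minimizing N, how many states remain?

2

All states are reachable from the start state.
P0 = {p2,p3,p4} | {p1,p5,p6}.
Stable partition: {p2,p3,p4} | {p1,p5,p6} — 2 equivalence classes.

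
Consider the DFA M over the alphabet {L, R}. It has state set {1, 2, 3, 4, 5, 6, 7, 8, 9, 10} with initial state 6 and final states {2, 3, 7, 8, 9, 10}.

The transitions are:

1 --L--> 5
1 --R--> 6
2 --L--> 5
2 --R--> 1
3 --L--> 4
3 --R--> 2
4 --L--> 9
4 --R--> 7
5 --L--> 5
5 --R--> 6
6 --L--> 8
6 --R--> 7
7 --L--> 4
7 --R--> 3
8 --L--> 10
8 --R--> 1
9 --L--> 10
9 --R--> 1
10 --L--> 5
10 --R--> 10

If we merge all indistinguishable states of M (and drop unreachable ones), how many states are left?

7

Every state is reachable, so we keep all 10.
P0 = {2,3,7,8,9,10} | {1,4,5,6}.
Refine {2,3,7,8,9,10} on symbol L: members go to different blocks, giving {2,3,7,10} and {8,9}.
On input R, block {2,3,7,10} splits into {3,7,10} and {2}.
Split {3,7,10} by δ(·,R) → {7,10} and {3}.
Split {7,10} by δ(·,R) → {7} and {10}.
On input L, block {1,4,5,6} splits into {1,5} and {4,6}.
The partition is now stable with 7 blocks: {7} | {1,5} | {8,9} | {2} | {3} | {10} | {4,6}.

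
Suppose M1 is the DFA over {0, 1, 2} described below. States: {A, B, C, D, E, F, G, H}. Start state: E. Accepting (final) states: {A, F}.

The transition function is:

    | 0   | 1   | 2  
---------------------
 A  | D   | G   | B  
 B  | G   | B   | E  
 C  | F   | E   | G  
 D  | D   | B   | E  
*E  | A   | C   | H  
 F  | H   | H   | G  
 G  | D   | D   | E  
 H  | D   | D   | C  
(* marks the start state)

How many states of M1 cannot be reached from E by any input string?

0

Every one of the 8 states is reachable from E.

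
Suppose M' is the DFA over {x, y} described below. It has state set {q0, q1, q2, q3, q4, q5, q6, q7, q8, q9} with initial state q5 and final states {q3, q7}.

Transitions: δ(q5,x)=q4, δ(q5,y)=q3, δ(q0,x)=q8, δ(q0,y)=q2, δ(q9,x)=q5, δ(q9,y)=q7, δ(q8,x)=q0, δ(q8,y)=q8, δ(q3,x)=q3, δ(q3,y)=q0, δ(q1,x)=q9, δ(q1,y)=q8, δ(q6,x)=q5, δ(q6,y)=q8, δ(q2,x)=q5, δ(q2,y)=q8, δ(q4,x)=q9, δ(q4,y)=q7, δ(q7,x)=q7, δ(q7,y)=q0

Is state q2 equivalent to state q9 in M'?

States {q1,q6} cannot be reached from the start state, so discard them.
Start with accepting vs non-accepting: {q3,q7} | {q0,q2,q4,q5,q8,q9}.
Refine {q0,q2,q4,q5,q8,q9} on symbol y: members go to different blocks, giving {q0,q2,q8} and {q4,q5,q9}.
Split {q0,q2,q8} by δ(·,x) → {q0,q8} and {q2}.
On input y, block {q0,q8} splits into {q0} and {q8}.
The partition is now stable with 5 blocks: {q3,q7} | {q0} | {q4,q5,q9} | {q2} | {q8}.
q2 and q9 end up in different blocks, so they are distinguishable. For instance, the string 'y' is accepted from only q9.

No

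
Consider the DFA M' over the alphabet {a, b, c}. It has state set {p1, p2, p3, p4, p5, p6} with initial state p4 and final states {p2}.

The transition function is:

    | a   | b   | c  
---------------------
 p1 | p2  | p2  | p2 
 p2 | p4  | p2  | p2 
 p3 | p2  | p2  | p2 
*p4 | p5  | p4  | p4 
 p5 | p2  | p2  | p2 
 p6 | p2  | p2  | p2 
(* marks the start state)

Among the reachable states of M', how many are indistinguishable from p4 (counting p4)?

States {p1,p3,p6} cannot be reached from the start state, so discard them.
Initial partition by acceptance: {p2} | {p4,p5}.
Refine {p4,p5} on symbol a: members go to different blocks, giving {p4} and {p5}.
No further refinement is possible. Final partition (3 blocks): {p2} | {p4} | {p5}.
State p4 belongs to the block {p4}, which has 1 states.

1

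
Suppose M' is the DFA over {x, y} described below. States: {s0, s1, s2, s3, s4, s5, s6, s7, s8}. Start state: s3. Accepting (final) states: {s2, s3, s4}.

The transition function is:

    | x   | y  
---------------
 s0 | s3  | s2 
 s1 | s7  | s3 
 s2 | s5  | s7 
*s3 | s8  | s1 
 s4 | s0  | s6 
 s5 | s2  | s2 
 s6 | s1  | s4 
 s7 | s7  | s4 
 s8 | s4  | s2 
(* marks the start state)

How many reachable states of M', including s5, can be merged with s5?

P0 = {s2,s3,s4} | {s0,s1,s5,s6,s7,s8}.
Split {s0,s1,s5,s6,s7,s8} by δ(·,x) → {s0,s5,s8} and {s1,s6,s7}.
Stable partition: {s2,s3,s4} | {s0,s5,s8} | {s1,s6,s7} — 3 equivalence classes.
The equivalence class containing s5 is {s0,s5,s8}, of size 3.

3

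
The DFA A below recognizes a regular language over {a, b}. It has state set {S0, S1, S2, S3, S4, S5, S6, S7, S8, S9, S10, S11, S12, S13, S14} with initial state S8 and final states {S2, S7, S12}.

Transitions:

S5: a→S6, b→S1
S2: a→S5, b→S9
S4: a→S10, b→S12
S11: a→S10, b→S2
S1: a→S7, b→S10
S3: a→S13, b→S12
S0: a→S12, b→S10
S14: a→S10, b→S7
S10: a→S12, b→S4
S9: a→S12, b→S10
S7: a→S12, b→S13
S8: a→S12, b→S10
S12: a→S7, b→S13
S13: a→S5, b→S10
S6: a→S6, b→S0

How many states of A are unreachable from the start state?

5

No path from S8 leads to S2, S3, S9, S11, S14; the other 10 states are all reachable.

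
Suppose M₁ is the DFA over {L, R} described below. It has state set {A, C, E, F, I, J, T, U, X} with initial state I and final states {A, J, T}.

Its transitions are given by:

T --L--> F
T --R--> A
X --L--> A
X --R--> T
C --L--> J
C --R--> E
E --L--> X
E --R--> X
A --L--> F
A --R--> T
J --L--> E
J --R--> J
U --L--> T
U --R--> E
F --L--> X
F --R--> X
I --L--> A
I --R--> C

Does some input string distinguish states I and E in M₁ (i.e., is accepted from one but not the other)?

Yes

Reachable states from the start: {A,C,E,F,I,J,T,X}. Unreachable: {U} — drop them.
P0 = {A,J,T} | {C,E,F,I,X}.
Split {C,E,F,I,X} by δ(·,L) → {C,I,X} and {E,F}.
Split {C,I,X} by δ(·,R) → {C} and {X} and {I}.
No further refinement is possible. Final partition (5 blocks): {A,J,T} | {C} | {E,F} | {X} | {I}.
I and E end up in different blocks, so they are distinguishable. For instance, the string 'L' is accepted from only I.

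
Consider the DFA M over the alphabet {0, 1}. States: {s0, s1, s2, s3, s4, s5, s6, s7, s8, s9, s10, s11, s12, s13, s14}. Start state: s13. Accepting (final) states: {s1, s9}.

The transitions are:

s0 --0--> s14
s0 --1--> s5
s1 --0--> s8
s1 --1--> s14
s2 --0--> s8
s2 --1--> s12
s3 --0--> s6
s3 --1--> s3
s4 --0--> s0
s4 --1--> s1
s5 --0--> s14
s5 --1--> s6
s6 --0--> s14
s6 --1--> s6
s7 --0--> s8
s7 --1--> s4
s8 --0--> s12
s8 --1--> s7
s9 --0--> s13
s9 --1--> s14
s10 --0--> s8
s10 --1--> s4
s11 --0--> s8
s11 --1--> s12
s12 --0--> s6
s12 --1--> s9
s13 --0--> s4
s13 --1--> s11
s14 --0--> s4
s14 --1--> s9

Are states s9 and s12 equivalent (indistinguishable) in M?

No

First remove the unreachable states {s2,s3,s10}; 12 states remain.
Start with accepting vs non-accepting: {s1,s9} | {s0,s4,s5,s6,s7,s8,s11,s12,s13,s14}.
Split {s0,s4,s5,s6,s7,s8,s11,s12,s13,s14} by δ(·,1) → {s0,s5,s6,s7,s8,s11,s13} and {s4,s12,s14}.
On input 0, block {s0,s5,s6,s7,s8,s11,s13} splits into {s0,s5,s6,s8,s13} and {s7,s11}.
On input 1, block {s0,s5,s6,s8,s13} splits into {s0,s5,s6} and {s8,s13}.
Refine {s4,s12,s14} on symbol 0: members go to different blocks, giving {s4,s12} and {s14}.
No further refinement is possible. Final partition (6 blocks): {s1,s9} | {s0,s5,s6} | {s4,s12} | {s7,s11} | {s8,s13} | {s14}.
s9 and s12 end up in different blocks, so they are distinguishable. For instance, the string 'ε' is accepted from only s9.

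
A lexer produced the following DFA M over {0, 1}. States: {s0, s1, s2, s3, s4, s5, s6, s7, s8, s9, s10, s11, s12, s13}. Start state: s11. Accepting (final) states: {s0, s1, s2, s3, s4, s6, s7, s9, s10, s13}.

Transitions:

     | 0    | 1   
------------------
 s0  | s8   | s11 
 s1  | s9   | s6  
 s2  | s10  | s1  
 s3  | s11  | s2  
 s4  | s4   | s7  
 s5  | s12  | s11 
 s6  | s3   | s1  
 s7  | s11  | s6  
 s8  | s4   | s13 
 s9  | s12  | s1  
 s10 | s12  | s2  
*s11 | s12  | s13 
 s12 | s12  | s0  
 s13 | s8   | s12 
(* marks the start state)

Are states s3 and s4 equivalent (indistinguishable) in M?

No

Reachable states from the start: {s0,s1,s2,s3,s4,s6,s7,s8,s9,s10,s11,s12,s13}. Unreachable: {s5} — drop them.
Initial partition by acceptance: {s0,s1,s2,s3,s4,s6,s7,s9,s10,s13} | {s8,s11,s12}.
On input 0, block {s0,s1,s2,s3,s4,s6,s7,s9,s10,s13} splits into {s0,s3,s7,s9,s10,s13} and {s1,s2,s4,s6}.
On input 1, block {s0,s3,s7,s9,s10,s13} splits into {s3,s7,s9,s10} and {s0,s13}.
On input 0, block {s8,s11,s12} splits into {s11,s12} and {s8}.
Split {s1,s2,s4,s6} by δ(·,0) → {s1,s2,s6} and {s4}.
No further refinement is possible. Final partition (6 blocks): {s3,s7,s9,s10} | {s11,s12} | {s1,s2,s6} | {s0,s13} | {s8} | {s4}.
s3 and s4 end up in different blocks, so they are distinguishable. For instance, the string '0' is accepted from only s4.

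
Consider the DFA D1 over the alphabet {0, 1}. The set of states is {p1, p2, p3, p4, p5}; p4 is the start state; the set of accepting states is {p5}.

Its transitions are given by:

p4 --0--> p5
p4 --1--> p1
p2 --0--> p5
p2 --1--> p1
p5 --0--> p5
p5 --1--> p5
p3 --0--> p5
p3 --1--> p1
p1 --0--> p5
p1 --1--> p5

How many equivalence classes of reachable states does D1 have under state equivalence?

Reachable states from the start: {p1,p4,p5}. Unreachable: {p2,p3} — drop them.
P0 = {p5} | {p1,p4}.
Refine {p1,p4} on symbol 1: members go to different blocks, giving {p1} and {p4}.
The partition is now stable with 3 blocks: {p5} | {p1} | {p4}.

3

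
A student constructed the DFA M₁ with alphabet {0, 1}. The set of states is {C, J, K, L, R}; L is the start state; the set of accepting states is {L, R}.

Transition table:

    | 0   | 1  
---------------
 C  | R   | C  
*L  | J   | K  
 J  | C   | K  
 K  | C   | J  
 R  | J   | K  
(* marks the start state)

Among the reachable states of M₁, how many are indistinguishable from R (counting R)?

2

All states are reachable from the start state.
Start with accepting vs non-accepting: {L,R} | {C,J,K}.
Refine {C,J,K} on symbol 0: members go to different blocks, giving {J,K} and {C}.
The partition is now stable with 3 blocks: {L,R} | {J,K} | {C}.
The equivalence class containing R is {L,R}, of size 2.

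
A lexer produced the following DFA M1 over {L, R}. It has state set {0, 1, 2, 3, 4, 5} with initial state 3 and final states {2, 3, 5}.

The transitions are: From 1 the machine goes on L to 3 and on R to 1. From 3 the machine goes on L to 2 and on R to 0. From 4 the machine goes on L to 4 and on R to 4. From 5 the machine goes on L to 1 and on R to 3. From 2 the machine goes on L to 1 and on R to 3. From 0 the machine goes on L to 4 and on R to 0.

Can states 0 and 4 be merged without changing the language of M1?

First remove the unreachable states {5}; 5 states remain.
P0 = {2,3} | {0,1,4}.
Refine {2,3} on symbol L: members go to different blocks, giving {2} and {3}.
On input L, block {0,1,4} splits into {0,4} and {1}.
Stable partition: {2} | {0,4} | {3} | {1} — 4 equivalence classes.
0 and 4 lie in the same block of the stable partition, so they are equivalent — no string distinguishes them.

Yes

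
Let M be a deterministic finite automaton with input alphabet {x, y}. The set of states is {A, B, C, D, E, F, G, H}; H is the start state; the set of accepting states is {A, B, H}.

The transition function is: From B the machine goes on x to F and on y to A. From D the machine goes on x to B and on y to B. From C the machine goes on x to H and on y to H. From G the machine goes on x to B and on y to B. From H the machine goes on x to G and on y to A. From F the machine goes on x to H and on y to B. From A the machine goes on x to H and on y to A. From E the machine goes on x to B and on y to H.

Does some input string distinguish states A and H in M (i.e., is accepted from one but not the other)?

States {C,D,E} cannot be reached from the start state, so discard them.
Start with accepting vs non-accepting: {A,B,H} | {F,G}.
On input x, block {A,B,H} splits into {B,H} and {A}.
The partition is now stable with 3 blocks: {B,H} | {F,G} | {A}.
A and H end up in different blocks, so they are distinguishable. For instance, the string 'x' is accepted from only A.

Yes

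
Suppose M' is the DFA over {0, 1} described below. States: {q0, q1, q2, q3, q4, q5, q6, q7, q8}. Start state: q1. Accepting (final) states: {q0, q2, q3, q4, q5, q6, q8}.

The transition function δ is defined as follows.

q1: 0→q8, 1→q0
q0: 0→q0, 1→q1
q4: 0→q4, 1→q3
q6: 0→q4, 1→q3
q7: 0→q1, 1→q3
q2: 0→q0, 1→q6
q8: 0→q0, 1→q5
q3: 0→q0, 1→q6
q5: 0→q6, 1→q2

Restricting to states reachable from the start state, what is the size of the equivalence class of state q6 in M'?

Reachable states from the start: {q0,q1,q2,q3,q4,q5,q6,q8}. Unreachable: {q7} — drop them.
P0 = {q0,q2,q3,q4,q5,q6,q8} | {q1}.
Split {q0,q2,q3,q4,q5,q6,q8} by δ(·,1) → {q2,q3,q4,q5,q6,q8} and {q0}.
On input 0, block {q2,q3,q4,q5,q6,q8} splits into {q2,q3,q8} and {q4,q5,q6}.
No further refinement is possible. Final partition (4 blocks): {q2,q3,q8} | {q1} | {q0} | {q4,q5,q6}.
The equivalence class containing q6 is {q4,q5,q6}, of size 3.

3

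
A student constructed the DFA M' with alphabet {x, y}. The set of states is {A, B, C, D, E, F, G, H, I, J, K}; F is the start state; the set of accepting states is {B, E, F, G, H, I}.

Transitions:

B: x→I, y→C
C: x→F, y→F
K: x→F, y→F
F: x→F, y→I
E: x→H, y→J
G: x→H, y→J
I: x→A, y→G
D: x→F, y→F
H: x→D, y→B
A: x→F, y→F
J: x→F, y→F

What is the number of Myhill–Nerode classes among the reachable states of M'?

4

States {E,K} cannot be reached from the start state, so discard them.
P0 = {B,F,G,H,I} | {A,C,D,J}.
On input x, block {B,F,G,H,I} splits into {B,F,G} and {H,I}.
Split {B,F,G} by δ(·,x) → {B,G} and {F}.
No further refinement is possible. Final partition (4 blocks): {B,G} | {A,C,D,J} | {H,I} | {F}.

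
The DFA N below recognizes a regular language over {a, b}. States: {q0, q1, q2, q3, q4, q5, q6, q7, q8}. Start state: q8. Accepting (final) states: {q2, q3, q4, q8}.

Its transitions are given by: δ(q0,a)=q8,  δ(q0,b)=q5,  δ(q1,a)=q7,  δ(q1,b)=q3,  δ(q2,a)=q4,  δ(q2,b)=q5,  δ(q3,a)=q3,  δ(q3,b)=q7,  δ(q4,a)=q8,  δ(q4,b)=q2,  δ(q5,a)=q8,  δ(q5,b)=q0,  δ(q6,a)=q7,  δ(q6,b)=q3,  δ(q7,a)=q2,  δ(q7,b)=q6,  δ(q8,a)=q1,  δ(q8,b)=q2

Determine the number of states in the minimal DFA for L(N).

7

Start with accepting vs non-accepting: {q2,q3,q4,q8} | {q0,q1,q5,q6,q7}.
Split {q2,q3,q4,q8} by δ(·,a) → {q2,q3,q4} and {q8}.
Split {q2,q3,q4} by δ(·,a) → {q2,q3} and {q4}.
Refine {q2,q3} on symbol a: members go to different blocks, giving {q2} and {q3}.
On input a, block {q0,q1,q5,q6,q7} splits into {q0,q5} and {q1,q6} and {q7}.
The partition is now stable with 7 blocks: {q2} | {q0,q5} | {q8} | {q4} | {q3} | {q1,q6} | {q7}.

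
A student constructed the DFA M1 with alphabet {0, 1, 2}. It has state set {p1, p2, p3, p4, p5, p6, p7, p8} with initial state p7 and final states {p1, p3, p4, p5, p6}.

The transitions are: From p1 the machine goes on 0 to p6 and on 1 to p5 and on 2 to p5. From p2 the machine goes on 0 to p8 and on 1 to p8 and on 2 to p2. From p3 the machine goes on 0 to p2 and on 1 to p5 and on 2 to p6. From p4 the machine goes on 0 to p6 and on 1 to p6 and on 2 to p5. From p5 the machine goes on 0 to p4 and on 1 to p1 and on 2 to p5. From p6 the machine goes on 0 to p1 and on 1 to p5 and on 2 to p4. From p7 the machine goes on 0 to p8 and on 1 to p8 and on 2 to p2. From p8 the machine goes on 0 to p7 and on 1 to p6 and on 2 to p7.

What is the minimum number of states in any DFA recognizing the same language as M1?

First remove the unreachable states {p3}; 7 states remain.
Start with accepting vs non-accepting: {p1,p4,p5,p6} | {p2,p7,p8}.
Refine {p2,p7,p8} on symbol 1: members go to different blocks, giving {p2,p7} and {p8}.
The partition is now stable with 3 blocks: {p1,p4,p5,p6} | {p2,p7} | {p8}.

3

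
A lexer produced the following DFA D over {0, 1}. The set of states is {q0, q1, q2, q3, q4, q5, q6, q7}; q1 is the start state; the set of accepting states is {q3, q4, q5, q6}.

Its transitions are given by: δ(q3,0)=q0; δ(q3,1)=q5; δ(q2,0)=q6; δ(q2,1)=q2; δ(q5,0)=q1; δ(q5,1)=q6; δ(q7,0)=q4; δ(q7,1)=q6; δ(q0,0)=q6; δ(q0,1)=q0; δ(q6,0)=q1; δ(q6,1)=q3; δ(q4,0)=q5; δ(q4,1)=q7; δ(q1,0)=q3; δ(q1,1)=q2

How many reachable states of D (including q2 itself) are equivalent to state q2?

3

States {q4,q7} cannot be reached from the start state, so discard them.
P0 = {q3,q5,q6} | {q0,q1,q2}.
No further refinement is possible. Final partition (2 blocks): {q3,q5,q6} | {q0,q1,q2}.
The equivalence class containing q2 is {q0,q1,q2}, of size 3.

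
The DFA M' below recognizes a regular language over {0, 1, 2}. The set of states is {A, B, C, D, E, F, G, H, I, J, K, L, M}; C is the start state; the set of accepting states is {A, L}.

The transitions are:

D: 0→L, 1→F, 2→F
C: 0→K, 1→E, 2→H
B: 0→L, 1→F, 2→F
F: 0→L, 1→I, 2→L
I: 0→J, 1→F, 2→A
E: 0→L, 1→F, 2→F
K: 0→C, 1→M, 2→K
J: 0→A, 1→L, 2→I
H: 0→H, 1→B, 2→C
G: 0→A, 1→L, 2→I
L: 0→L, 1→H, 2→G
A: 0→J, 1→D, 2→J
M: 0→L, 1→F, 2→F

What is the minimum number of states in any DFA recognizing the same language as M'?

7

Every state is reachable, so we keep all 13.
Start with accepting vs non-accepting: {A,L} | {B,C,D,E,F,G,H,I,J,K,M}.
Refine {A,L} on symbol 0: members go to different blocks, giving {A} and {L}.
On input 0, block {B,C,D,E,F,G,H,I,J,K,M} splits into {B,D,E,F,M} and {C,H,I,K} and {G,J}.
Split {B,D,E,F,M} by δ(·,1) → {B,D,E,M} and {F}.
Refine {C,H,I,K} on symbol 0: members go to different blocks, giving {C,H,K} and {I}.
Stable partition: {A} | {B,D,E,M} | {L} | {C,H,K} | {G,J} | {F} | {I} — 7 equivalence classes.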